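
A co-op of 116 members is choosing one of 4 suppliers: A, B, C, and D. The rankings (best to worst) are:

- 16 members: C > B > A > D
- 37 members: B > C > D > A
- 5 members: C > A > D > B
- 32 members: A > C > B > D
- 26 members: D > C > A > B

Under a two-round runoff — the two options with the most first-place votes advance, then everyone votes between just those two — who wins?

A

Round 1 first-place votes: A 32, B 37, C 21, D 26.
B and A advance.
Runoff: B is preferred to A by 53 voters; A by 63.
A wins the runoff.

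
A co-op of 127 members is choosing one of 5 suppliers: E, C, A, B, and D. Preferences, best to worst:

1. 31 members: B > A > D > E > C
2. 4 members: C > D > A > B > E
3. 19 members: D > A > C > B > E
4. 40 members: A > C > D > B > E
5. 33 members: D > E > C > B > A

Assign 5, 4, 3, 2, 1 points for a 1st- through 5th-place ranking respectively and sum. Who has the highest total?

E: 31·2 + 4·1 + 19·1 + 40·1 + 33·4 = 257
C: 31·1 + 4·5 + 19·3 + 40·4 + 33·3 = 367
A: 31·4 + 4·3 + 19·4 + 40·5 + 33·1 = 445
B: 31·5 + 4·2 + 19·2 + 40·2 + 33·2 = 347
D: 31·3 + 4·4 + 19·5 + 40·3 + 33·5 = 489
D has the highest Borda score (489).

D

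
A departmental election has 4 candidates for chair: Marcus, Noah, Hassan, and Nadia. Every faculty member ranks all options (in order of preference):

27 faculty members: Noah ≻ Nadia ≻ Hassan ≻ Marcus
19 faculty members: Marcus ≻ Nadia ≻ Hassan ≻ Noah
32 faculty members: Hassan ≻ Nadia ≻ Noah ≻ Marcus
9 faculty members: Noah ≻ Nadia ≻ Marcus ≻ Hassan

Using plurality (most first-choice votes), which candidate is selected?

First-place votes: Marcus 19, Noah 36, Hassan 32, Nadia 0.
Noah has the most first-place votes.

Noah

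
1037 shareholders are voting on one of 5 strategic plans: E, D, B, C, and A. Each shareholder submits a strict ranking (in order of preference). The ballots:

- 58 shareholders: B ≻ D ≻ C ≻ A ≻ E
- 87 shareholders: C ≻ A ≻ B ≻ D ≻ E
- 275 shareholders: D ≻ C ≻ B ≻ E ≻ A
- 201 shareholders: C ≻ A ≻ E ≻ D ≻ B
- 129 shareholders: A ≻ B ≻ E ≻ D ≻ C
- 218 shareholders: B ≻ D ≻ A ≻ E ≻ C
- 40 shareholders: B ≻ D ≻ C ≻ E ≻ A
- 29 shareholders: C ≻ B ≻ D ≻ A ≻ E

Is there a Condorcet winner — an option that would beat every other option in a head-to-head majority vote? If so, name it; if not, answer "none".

Checking pairwise contests:
D beats E 707–330.
B beats D 561–476.
C beats B 592–445.
D beats C 720–317.
D beats A 620–417.
Every option loses at least one head-to-head, so there is no Condorcet winner.

none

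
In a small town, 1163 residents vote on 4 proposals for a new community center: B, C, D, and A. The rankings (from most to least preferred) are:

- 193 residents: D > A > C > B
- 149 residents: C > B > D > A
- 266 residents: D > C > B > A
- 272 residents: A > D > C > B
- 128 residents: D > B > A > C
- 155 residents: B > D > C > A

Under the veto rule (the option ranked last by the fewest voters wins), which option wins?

D

Last-place votes: B 465, C 128, D 0, A 570.
D is ranked last by the fewest voters, so D wins.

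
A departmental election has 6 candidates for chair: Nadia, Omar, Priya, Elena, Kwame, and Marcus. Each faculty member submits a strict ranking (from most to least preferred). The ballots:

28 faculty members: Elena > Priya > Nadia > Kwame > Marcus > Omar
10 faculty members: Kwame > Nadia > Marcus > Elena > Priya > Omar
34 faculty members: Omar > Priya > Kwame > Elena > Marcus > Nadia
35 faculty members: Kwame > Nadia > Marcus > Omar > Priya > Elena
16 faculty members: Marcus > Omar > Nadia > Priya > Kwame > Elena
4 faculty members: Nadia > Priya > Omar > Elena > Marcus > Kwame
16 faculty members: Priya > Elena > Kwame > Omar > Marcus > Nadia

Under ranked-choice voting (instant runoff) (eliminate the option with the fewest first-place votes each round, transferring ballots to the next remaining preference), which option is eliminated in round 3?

Priya

Round 1: Nadia 4, Omar 34, Priya 16, Elena 28, Kwame 45, Marcus 16. Eliminate Nadia.
Round 2: Omar 34, Priya 20, Elena 28, Kwame 45, Marcus 16. Eliminate Marcus.
Round 3: Omar 50, Priya 20, Elena 28, Kwame 45. Eliminate Priya.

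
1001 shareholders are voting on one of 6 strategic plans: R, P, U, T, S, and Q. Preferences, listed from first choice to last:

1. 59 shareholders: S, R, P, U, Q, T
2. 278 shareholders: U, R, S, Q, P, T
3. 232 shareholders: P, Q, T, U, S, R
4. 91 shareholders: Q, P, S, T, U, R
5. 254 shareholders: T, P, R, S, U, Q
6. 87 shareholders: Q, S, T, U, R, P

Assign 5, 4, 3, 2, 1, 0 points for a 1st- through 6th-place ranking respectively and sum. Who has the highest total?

P

R: 59·4 + 278·4 + 232·0 + 91·0 + 254·3 + 87·1 = 2197
P: 59·3 + 278·1 + 232·5 + 91·4 + 254·4 + 87·0 = 2995
U: 59·2 + 278·5 + 232·2 + 91·1 + 254·1 + 87·2 = 2491
T: 59·0 + 278·0 + 232·3 + 91·2 + 254·5 + 87·3 = 2409
S: 59·5 + 278·3 + 232·1 + 91·3 + 254·2 + 87·4 = 2490
Q: 59·1 + 278·2 + 232·4 + 91·5 + 254·0 + 87·5 = 2433
P has the highest Borda score (2995).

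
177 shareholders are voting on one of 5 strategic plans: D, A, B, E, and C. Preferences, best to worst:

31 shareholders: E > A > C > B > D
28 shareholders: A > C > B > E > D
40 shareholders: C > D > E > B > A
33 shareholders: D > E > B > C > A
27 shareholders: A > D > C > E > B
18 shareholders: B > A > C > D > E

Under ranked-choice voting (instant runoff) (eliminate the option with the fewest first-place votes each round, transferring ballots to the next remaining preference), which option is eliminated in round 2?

Round 1: D 33, A 55, B 18, E 31, C 40. Eliminate B.
Round 2: D 33, A 73, E 31, C 40. Eliminate E.

E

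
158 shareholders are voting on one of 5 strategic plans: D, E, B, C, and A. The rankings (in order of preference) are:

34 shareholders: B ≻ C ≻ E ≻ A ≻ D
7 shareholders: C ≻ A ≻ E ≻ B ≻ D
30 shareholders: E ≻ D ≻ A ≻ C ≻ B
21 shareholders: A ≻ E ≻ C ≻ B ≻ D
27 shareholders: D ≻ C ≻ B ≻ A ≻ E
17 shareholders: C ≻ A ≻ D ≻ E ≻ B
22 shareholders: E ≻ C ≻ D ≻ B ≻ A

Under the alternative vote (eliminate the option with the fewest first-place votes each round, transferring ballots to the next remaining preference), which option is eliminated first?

Round 1: D 27, E 52, B 34, C 24, A 21. Eliminate A.

A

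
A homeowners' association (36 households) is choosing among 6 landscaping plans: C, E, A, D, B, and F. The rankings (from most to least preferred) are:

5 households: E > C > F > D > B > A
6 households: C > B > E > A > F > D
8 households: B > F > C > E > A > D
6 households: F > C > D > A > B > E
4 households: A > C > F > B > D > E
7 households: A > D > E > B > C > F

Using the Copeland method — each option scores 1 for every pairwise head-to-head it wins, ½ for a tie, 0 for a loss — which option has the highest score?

C

C: beats E, A, D, B, and F → score 5.
E: beats A and D; ties F; loses to C and B → score 2.5.
A: beats D; loses to C, E, B, and F → score 1.
D: ties B; loses to C, E, A, and F → score 0.5.
B: beats E, A, and F; ties D; loses to C → score 3.5.
F: beats A and D; ties E; loses to C and B → score 2.5.
C has the best pairwise record.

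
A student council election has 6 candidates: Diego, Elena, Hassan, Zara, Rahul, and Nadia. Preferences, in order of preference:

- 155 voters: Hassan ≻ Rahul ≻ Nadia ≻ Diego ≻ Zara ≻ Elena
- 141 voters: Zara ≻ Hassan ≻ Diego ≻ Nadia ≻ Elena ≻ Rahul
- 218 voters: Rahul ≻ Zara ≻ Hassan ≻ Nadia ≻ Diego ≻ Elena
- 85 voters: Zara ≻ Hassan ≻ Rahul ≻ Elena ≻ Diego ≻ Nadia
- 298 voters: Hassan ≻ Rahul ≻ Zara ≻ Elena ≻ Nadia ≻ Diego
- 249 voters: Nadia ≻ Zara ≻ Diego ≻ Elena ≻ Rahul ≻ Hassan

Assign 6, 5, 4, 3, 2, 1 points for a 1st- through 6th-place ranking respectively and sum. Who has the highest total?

Zara

Diego: 155·3 + 141·4 + 218·2 + 85·2 + 298·1 + 249·4 = 2929
Elena: 155·1 + 141·2 + 218·1 + 85·3 + 298·3 + 249·3 = 2551
Hassan: 155·6 + 141·5 + 218·4 + 85·5 + 298·6 + 249·1 = 4969
Zara: 155·2 + 141·6 + 218·5 + 85·6 + 298·4 + 249·5 = 5193
Rahul: 155·5 + 141·1 + 218·6 + 85·4 + 298·5 + 249·2 = 4552
Nadia: 155·4 + 141·3 + 218·3 + 85·1 + 298·2 + 249·6 = 3872
Zara has the highest Borda score (5193).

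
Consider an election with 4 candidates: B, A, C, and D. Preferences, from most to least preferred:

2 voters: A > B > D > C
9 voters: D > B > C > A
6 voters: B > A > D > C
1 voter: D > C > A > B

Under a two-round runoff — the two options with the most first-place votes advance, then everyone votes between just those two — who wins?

D

Round 1 first-place votes: B 6, A 2, C 0, D 10.
D and B advance.
Runoff: D is preferred to B by 10 voters; B by 8.
D wins the runoff.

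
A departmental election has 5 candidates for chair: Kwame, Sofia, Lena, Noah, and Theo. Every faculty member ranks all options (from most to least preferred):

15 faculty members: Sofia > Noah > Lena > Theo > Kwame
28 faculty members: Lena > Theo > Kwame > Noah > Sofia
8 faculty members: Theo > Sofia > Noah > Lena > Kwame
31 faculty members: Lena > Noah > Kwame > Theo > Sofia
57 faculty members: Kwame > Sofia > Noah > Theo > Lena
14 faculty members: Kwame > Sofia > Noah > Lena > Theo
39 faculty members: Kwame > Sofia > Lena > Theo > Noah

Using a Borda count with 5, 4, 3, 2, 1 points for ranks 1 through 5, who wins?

Kwame

Kwame: 15·1 + 28·3 + 8·1 + 31·3 + 57·5 + 14·5 + 39·5 = 750
Sofia: 15·5 + 28·1 + 8·4 + 31·1 + 57·4 + 14·4 + 39·4 = 606
Lena: 15·3 + 28·5 + 8·2 + 31·5 + 57·1 + 14·2 + 39·3 = 558
Noah: 15·4 + 28·2 + 8·3 + 31·4 + 57·3 + 14·3 + 39·1 = 516
Theo: 15·2 + 28·4 + 8·5 + 31·2 + 57·2 + 14·1 + 39·2 = 450
Kwame has the highest Borda score (750).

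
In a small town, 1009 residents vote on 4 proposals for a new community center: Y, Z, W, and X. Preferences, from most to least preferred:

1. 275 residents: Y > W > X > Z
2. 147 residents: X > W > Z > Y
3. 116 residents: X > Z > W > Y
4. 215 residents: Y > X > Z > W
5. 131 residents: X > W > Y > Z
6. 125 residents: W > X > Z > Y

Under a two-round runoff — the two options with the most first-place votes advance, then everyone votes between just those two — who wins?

X

Round 1 first-place votes: Y 490, Z 0, W 125, X 394.
Y and X advance.
Runoff: Y is preferred to X by 490 voters; X by 519.
X wins the runoff.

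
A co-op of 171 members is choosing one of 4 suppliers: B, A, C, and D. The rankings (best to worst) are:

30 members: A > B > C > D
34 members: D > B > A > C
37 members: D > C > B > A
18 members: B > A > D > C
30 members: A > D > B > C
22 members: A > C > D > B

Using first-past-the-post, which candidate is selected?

First-place votes: B 18, A 82, C 0, D 71.
A has the most first-place votes.

A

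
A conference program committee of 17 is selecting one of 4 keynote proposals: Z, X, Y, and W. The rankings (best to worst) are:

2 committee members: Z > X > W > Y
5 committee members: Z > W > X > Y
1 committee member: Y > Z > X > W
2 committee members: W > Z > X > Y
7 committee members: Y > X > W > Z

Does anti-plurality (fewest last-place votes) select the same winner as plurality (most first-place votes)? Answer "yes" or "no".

no

Anti-plurality — last-place votes: Z 7, X 0, Y 9, W 1. Winner: X.
Plurality — first-place votes: Z 7, X 0, Y 8, W 2. Winner: Y.
The two methods disagree.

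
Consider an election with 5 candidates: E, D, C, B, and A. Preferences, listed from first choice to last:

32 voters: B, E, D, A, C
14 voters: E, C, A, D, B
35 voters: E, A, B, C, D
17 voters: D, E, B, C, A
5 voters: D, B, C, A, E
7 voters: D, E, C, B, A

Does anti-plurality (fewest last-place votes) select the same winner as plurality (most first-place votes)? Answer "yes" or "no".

yes

Anti-plurality — last-place votes: E 5, D 35, C 32, B 14, A 24. Winner: E.
Plurality — first-place votes: E 49, D 29, C 0, B 32, A 0. Winner: E.
The two methods agree.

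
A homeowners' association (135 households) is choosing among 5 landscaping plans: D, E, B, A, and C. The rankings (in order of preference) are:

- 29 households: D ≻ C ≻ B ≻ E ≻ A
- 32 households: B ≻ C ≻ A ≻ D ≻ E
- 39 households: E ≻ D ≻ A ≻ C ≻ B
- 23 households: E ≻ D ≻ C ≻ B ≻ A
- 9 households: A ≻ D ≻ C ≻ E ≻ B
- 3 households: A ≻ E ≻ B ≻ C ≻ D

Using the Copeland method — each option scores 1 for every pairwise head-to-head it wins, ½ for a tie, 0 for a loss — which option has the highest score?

D: beats E, B, A, and C → score 4.
E: beats B and A; loses to D and C → score 2.
B: beats A; loses to D, E, and C → score 1.
A: loses to D, E, B, and C → score 0.
C: beats E, B, and A; loses to D → score 3.
D has the best pairwise record.

D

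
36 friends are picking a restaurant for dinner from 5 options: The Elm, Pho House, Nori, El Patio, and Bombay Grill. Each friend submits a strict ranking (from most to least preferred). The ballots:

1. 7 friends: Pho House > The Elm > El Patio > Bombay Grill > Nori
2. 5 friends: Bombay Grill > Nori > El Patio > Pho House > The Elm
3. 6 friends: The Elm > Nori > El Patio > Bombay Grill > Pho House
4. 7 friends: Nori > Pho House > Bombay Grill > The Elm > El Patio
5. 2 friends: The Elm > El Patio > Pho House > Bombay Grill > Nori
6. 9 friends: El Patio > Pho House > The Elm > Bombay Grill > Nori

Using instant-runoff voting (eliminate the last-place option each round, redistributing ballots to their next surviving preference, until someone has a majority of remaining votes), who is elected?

Round 1: The Elm 8, Pho House 7, Nori 7, El Patio 9, Bombay Grill 5. Eliminate Bombay Grill.
Round 2: The Elm 8, Pho House 7, Nori 12, El Patio 9. Eliminate Pho House.
Round 3: The Elm 15, Nori 12, El Patio 9. Eliminate El Patio.
Round 4: The Elm 24, Nori 12. The Elm has a majority.

The Elm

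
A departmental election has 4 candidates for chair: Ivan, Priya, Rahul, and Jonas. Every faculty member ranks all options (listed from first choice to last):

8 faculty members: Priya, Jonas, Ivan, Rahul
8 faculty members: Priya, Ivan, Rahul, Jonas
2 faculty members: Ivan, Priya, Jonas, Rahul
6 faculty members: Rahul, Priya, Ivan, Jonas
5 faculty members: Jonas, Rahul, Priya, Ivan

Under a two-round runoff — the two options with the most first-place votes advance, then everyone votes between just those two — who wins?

Round 1 first-place votes: Ivan 2, Priya 16, Rahul 6, Jonas 5.
Priya and Rahul advance.
Runoff: Priya is preferred to Rahul by 18 voters; Rahul by 11.
Priya wins the runoff.

Priya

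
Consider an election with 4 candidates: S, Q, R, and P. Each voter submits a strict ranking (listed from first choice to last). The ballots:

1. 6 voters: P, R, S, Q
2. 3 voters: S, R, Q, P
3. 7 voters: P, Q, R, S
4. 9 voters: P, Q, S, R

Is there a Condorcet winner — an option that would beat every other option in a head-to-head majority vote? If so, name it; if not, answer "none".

P vs S: 22–3 for P.
P vs Q: 22–3 for P.
P vs R: 22–3 for P.
P beats every other option head-to-head.

P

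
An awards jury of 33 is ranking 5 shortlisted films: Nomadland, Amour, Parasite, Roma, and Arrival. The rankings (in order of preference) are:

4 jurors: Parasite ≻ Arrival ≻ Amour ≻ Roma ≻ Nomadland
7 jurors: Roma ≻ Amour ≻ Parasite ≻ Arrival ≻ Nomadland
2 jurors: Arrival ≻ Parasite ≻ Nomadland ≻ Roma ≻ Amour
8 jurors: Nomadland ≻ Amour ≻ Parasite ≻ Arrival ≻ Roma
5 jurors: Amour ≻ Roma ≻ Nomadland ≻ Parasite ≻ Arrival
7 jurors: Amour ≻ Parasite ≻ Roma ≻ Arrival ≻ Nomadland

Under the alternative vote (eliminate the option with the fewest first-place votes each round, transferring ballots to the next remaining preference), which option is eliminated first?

Arrival

Round 1: Nomadland 8, Amour 12, Parasite 4, Roma 7, Arrival 2. Eliminate Arrival.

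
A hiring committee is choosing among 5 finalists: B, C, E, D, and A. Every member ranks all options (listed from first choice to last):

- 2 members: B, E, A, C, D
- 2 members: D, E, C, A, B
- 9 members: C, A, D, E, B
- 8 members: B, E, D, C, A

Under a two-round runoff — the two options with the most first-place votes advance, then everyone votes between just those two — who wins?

C

Round 1 first-place votes: B 10, C 9, E 0, D 2, A 0.
B and C advance.
Runoff: B is preferred to C by 10 voters; C by 11.
C wins the runoff.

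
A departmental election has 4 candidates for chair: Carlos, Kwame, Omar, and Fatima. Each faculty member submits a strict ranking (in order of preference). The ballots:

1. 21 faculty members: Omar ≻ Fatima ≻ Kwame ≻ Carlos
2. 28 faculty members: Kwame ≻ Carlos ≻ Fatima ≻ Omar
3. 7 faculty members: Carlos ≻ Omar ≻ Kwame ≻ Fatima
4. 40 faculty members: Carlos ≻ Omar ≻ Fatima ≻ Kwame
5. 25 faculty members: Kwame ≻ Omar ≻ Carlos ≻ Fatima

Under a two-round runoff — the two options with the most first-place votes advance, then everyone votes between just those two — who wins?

Kwame

Round 1 first-place votes: Carlos 47, Kwame 53, Omar 21, Fatima 0.
Kwame and Carlos advance.
Runoff: Kwame is preferred to Carlos by 74 voters; Carlos by 47.
Kwame wins the runoff.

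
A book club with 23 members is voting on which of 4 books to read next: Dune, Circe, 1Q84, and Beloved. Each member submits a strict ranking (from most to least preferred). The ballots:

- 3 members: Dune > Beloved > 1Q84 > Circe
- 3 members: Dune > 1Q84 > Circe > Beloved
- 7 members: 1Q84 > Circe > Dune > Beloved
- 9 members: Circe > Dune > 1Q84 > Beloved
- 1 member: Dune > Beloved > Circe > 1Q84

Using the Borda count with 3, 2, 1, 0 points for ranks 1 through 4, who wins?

Dune

Dune: 3·3 + 3·3 + 7·1 + 9·2 + 1·3 = 46
Circe: 3·0 + 3·1 + 7·2 + 9·3 + 1·1 = 45
1Q84: 3·1 + 3·2 + 7·3 + 9·1 + 1·0 = 39
Beloved: 3·2 + 3·0 + 7·0 + 9·0 + 1·2 = 8
Dune has the highest Borda score (46).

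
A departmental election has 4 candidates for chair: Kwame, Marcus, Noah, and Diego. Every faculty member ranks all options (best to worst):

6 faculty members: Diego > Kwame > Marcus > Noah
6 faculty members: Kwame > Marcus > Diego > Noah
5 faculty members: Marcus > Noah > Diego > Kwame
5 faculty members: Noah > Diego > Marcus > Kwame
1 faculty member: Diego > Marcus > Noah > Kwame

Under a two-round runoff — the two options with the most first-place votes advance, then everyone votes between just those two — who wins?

Round 1 first-place votes: Kwame 6, Marcus 5, Noah 5, Diego 7.
Diego and Kwame advance.
Runoff: Diego is preferred to Kwame by 17 voters; Kwame by 6.
Diego wins the runoff.

Diego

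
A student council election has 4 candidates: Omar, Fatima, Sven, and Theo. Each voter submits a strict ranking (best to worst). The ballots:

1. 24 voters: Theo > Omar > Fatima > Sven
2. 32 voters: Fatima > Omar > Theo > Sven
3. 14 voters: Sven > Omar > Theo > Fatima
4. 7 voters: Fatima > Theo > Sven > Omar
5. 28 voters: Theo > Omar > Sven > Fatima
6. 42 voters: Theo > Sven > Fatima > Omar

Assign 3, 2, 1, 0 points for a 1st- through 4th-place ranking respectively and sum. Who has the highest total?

Omar: 24·2 + 32·2 + 14·2 + 7·0 + 28·2 + 42·0 = 196
Fatima: 24·1 + 32·3 + 14·0 + 7·3 + 28·0 + 42·1 = 183
Sven: 24·0 + 32·0 + 14·3 + 7·1 + 28·1 + 42·2 = 161
Theo: 24·3 + 32·1 + 14·1 + 7·2 + 28·3 + 42·3 = 342
Theo has the highest Borda score (342).

Theo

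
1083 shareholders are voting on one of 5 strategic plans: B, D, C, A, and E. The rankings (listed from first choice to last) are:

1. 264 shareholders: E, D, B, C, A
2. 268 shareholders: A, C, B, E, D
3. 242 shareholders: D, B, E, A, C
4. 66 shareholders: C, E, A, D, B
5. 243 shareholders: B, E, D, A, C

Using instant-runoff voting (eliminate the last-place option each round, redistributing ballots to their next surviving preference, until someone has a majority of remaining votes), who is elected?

Round 1: B 243, D 242, C 66, A 268, E 264. Eliminate C.
Round 2: B 243, D 242, A 268, E 330. Eliminate D.
Round 3: B 485, A 268, E 330. Eliminate A.
Round 4: B 753, E 330. B has a majority.

B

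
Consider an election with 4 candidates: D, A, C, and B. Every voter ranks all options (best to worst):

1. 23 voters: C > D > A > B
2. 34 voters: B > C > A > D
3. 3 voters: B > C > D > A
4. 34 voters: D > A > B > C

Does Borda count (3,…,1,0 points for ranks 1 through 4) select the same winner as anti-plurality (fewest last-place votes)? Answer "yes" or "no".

no

Borda — scores: D 151, A 125, C 143, B 145. Winner: D.
Anti-plurality — last-place votes: D 34, A 3, C 34, B 23. Winner: A.
The two methods disagree.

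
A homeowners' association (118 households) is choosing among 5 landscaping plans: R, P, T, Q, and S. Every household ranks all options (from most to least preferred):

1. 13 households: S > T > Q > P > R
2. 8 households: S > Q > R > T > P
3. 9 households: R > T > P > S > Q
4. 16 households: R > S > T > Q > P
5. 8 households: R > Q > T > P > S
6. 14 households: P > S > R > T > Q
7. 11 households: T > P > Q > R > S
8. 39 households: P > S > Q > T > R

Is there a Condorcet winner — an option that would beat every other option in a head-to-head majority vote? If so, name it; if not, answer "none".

Checking pairwise contests:
P beats R 77–41.
T beats P 65–53.
S beats T 90–28.
P beats Q 73–45.
P beats S 81–37.
Every option loses at least one head-to-head, so there is no Condorcet winner.

none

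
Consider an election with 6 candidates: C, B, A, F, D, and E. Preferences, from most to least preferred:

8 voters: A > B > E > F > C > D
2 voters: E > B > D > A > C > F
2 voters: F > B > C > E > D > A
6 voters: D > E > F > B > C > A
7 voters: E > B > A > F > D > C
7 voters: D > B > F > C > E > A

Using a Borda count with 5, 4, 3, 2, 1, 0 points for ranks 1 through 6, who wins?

B

C: 8·1 + 2·1 + 2·3 + 6·1 + 7·0 + 7·2 = 36
B: 8·4 + 2·4 + 2·4 + 6·2 + 7·4 + 7·4 = 116
A: 8·5 + 2·2 + 2·0 + 6·0 + 7·3 + 7·0 = 65
F: 8·2 + 2·0 + 2·5 + 6·3 + 7·2 + 7·3 = 79
D: 8·0 + 2·3 + 2·1 + 6·5 + 7·1 + 7·5 = 80
E: 8·3 + 2·5 + 2·2 + 6·4 + 7·5 + 7·1 = 104
B has the highest Borda score (116).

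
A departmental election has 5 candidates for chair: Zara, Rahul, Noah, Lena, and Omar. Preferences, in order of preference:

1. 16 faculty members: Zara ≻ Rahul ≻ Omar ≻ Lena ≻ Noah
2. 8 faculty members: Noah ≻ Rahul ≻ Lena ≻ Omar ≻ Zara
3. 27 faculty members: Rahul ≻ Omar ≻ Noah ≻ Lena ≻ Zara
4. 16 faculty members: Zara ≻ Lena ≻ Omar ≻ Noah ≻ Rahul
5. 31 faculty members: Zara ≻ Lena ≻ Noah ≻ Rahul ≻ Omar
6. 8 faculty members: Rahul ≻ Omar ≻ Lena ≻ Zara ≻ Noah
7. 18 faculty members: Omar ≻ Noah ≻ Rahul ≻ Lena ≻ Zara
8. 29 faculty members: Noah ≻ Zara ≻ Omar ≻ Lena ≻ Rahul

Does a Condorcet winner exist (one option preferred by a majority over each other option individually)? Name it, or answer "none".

none

Checking pairwise contests:
Noah beats Zara 82–71.
Zara beats Rahul 92–61.
Omar beats Noah 85–68.
Zara beats Lena 92–61.
Zara beats Omar 92–61.
Every option loses at least one head-to-head, so there is no Condorcet winner.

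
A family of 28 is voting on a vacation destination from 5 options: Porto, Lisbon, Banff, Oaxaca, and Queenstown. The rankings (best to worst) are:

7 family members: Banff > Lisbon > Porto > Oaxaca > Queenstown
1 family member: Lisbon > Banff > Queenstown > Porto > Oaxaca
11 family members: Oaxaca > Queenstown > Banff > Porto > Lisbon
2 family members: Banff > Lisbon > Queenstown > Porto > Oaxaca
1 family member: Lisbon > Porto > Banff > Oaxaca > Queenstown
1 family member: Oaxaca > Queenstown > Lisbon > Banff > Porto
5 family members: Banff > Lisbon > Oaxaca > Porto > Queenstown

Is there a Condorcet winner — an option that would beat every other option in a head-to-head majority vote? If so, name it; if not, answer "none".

Banff vs Porto: 27–1 for Banff.
Banff vs Lisbon: 25–3 for Banff.
Banff vs Oaxaca: 16–12 for Banff.
Banff vs Queenstown: 16–12 for Banff.
Banff beats every other option head-to-head.

Banff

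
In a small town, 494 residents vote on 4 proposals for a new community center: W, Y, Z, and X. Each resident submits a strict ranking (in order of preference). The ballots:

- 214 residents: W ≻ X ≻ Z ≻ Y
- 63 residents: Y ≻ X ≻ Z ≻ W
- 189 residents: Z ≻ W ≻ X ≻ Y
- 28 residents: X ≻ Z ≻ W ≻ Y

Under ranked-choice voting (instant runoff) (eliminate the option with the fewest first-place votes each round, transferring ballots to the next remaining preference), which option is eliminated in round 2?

Round 1: W 214, Y 63, Z 189, X 28. Eliminate X.
Round 2: W 214, Y 63, Z 217. Eliminate Y.

Y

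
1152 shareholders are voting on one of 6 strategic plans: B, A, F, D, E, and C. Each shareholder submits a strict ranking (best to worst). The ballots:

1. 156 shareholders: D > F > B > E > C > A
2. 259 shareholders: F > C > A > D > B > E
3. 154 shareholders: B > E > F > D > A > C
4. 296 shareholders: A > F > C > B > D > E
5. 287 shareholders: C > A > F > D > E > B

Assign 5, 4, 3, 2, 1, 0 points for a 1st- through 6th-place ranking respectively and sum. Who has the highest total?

B: 156·3 + 259·1 + 154·5 + 296·2 + 287·0 = 2089
A: 156·0 + 259·3 + 154·1 + 296·5 + 287·4 = 3559
F: 156·4 + 259·5 + 154·3 + 296·4 + 287·3 = 4426
D: 156·5 + 259·2 + 154·2 + 296·1 + 287·2 = 2476
E: 156·2 + 259·0 + 154·4 + 296·0 + 287·1 = 1215
C: 156·1 + 259·4 + 154·0 + 296·3 + 287·5 = 3515
F has the highest Borda score (4426).

F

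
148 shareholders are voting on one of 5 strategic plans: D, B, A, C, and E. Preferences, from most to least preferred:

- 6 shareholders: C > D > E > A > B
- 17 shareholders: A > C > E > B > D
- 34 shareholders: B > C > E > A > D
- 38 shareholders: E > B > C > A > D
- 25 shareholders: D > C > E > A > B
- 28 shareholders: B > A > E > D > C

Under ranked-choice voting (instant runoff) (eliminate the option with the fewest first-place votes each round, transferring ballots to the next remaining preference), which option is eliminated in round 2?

A

Round 1: D 25, B 62, A 17, C 6, E 38. Eliminate C.
Round 2: D 31, B 62, A 17, E 38. Eliminate A.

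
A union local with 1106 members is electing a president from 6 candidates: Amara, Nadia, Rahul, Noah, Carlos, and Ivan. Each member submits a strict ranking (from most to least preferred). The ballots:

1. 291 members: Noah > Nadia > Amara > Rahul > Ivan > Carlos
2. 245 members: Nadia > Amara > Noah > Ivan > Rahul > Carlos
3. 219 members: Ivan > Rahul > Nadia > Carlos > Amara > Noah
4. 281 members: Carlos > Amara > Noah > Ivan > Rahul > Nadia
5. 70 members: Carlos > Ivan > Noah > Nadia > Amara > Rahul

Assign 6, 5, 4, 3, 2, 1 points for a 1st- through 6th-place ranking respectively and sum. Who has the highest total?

Amara: 291·4 + 245·5 + 219·2 + 281·5 + 70·2 = 4372
Nadia: 291·5 + 245·6 + 219·4 + 281·1 + 70·3 = 4292
Rahul: 291·3 + 245·2 + 219·5 + 281·2 + 70·1 = 3090
Noah: 291·6 + 245·4 + 219·1 + 281·4 + 70·4 = 4349
Carlos: 291·1 + 245·1 + 219·3 + 281·6 + 70·6 = 3299
Ivan: 291·2 + 245·3 + 219·6 + 281·3 + 70·5 = 3824
Amara has the highest Borda score (4372).

Amara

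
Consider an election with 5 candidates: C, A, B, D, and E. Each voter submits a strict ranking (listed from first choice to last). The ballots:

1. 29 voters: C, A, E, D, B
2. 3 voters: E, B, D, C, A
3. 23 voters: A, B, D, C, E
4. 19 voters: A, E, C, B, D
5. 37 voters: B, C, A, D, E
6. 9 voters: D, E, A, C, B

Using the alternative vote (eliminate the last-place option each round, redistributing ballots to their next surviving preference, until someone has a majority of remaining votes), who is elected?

Round 1: C 29, A 42, B 37, D 9, E 3. Eliminate E.
Round 2: C 29, A 42, B 40, D 9. Eliminate D.
Round 3: C 29, A 51, B 40. Eliminate C.
Round 4: A 80, B 40. A has a majority.

A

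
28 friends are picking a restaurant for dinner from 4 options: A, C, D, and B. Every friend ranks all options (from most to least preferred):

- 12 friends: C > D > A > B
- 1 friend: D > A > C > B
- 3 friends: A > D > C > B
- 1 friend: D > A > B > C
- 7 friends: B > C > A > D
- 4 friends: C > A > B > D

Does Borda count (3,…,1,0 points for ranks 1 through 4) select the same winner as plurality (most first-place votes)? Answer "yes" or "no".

yes

Borda — scores: A 40, C 66, D 36, B 26. Winner: C.
Plurality — first-place votes: A 3, C 16, D 2, B 7. Winner: C.
The two methods agree.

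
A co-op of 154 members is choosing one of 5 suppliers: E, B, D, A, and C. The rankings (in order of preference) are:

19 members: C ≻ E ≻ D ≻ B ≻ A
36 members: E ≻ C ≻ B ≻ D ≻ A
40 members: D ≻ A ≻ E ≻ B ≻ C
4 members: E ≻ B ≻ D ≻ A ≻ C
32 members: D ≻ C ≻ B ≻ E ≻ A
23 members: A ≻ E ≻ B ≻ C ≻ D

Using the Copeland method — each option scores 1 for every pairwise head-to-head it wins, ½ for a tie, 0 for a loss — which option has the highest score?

E

E: beats B, D, A, and C → score 4.
B: beats A; loses to E, D, and C → score 1.
D: beats B and A; loses to E and C → score 2.
A: loses to E, B, D, and C → score 0.
C: beats B, D, and A; loses to E → score 3.
E has the best pairwise record.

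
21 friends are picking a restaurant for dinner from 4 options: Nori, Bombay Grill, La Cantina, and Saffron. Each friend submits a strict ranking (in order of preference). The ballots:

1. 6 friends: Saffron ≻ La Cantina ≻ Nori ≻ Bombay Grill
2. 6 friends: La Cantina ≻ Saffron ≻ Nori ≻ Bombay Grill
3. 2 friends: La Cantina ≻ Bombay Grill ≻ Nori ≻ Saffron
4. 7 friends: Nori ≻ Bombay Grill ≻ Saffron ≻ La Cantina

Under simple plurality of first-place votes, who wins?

La Cantina

First-place votes: Nori 7, Bombay Grill 0, La Cantina 8, Saffron 6.
La Cantina has the most first-place votes.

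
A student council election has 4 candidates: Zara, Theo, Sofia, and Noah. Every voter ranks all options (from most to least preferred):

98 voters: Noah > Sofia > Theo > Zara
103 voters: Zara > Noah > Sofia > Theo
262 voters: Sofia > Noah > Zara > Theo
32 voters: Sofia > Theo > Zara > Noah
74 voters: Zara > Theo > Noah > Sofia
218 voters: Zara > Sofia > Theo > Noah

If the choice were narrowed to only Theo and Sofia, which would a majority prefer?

Sofia

Voters preferring Theo to Sofia: 74; preferring Sofia to Theo: 713.
Sofia wins the head-to-head.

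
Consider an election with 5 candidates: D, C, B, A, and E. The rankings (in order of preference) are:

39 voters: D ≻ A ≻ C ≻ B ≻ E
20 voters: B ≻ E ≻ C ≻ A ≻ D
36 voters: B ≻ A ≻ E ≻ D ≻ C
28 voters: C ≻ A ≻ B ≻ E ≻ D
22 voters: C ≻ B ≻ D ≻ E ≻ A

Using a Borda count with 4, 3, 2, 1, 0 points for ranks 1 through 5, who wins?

D: 39·4 + 20·0 + 36·1 + 28·0 + 22·2 = 236
C: 39·2 + 20·2 + 36·0 + 28·4 + 22·4 = 318
B: 39·1 + 20·4 + 36·4 + 28·2 + 22·3 = 385
A: 39·3 + 20·1 + 36·3 + 28·3 + 22·0 = 329
E: 39·0 + 20·3 + 36·2 + 28·1 + 22·1 = 182
B has the highest Borda score (385).

B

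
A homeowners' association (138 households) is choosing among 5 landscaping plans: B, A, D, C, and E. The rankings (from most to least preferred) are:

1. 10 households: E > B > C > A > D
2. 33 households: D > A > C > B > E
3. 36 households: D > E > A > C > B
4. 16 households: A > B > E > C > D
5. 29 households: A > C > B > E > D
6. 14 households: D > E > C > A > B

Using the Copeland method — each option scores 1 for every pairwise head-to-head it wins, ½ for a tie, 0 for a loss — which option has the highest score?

D

B: beats E; loses to A, D, and C → score 1.
A: beats B, C, and E; loses to D → score 3.
D: beats B, A, C, and E → score 4.
C: beats B; loses to A, D, and E → score 1.
E: beats C; loses to B, A, and D → score 1.
D has the best pairwise record.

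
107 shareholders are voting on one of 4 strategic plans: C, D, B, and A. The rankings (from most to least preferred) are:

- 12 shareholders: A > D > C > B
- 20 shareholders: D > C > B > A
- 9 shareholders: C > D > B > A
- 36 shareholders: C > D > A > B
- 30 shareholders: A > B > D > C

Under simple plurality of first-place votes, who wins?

C

First-place votes: C 45, D 20, B 0, A 42.
C has the most first-place votes.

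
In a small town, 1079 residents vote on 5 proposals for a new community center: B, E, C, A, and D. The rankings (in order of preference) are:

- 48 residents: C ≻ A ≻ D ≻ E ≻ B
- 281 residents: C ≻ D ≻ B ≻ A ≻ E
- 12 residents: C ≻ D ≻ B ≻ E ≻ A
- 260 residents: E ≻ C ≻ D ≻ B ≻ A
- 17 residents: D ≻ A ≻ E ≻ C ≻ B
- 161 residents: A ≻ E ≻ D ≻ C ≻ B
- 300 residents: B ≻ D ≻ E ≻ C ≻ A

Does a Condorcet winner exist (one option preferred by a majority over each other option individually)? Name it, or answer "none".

none

Checking pairwise contests:
C beats B 779–300.
B beats E 593–486.
E beats C 738–341.
B beats A 853–226.
C beats D 601–478.
Every option loses at least one head-to-head, so there is no Condorcet winner.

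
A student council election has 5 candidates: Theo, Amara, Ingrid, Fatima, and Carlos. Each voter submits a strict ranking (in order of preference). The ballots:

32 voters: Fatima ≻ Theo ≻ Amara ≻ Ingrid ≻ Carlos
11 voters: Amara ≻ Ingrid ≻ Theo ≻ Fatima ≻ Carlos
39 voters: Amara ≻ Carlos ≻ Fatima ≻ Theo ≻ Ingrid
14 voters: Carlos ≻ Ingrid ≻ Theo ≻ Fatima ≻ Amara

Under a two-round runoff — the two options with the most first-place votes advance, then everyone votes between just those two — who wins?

Round 1 first-place votes: Theo 0, Amara 50, Ingrid 0, Fatima 32, Carlos 14.
Amara and Fatima advance.
Runoff: Amara is preferred to Fatima by 50 voters; Fatima by 46.
Amara wins the runoff.

Amara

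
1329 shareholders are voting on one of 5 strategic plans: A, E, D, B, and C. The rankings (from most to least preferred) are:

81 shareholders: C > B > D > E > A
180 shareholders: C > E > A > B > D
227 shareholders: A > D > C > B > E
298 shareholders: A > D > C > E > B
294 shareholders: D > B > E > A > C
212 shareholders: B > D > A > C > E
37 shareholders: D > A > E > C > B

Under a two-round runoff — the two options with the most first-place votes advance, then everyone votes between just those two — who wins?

Round 1 first-place votes: A 525, E 0, D 331, B 212, C 261.
A and D advance.
Runoff: A is preferred to D by 705 voters; D by 624.
A wins the runoff.

A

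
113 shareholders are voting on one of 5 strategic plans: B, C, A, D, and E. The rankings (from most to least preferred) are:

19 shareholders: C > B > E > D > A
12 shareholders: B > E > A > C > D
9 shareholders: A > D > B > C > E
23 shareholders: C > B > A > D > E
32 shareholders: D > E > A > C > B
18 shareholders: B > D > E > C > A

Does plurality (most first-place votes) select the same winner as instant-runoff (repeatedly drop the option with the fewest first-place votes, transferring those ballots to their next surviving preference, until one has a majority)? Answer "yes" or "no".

Plurality — first-place votes: B 30, C 42, A 9, D 32, E 0. Winner: C.
Instant-runoff — R1 B 30, C 42, A 9, D 32, E 0 (E out); R2 B 30, C 42, A 9, D 32 (A out); R3 B 30, C 42, D 41 (B out); R4 C 54, D 59 (D winner). Winner: D.
The two methods disagree.

no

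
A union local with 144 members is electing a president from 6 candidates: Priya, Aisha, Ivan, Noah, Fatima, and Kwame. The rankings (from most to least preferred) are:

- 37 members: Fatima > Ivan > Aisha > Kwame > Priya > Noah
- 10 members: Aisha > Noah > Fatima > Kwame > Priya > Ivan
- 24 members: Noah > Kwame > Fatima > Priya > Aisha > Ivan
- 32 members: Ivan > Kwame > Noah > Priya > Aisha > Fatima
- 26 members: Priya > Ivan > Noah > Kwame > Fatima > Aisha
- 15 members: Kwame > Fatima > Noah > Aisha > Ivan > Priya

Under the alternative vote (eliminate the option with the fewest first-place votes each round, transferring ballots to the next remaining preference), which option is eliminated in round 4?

Noah

Round 1: Priya 26, Aisha 10, Ivan 32, Noah 24, Fatima 37, Kwame 15. Eliminate Aisha.
Round 2: Priya 26, Ivan 32, Noah 34, Fatima 37, Kwame 15. Eliminate Kwame.
Round 3: Priya 26, Ivan 32, Noah 34, Fatima 52. Eliminate Priya.
Round 4: Ivan 58, Noah 34, Fatima 52. Eliminate Noah.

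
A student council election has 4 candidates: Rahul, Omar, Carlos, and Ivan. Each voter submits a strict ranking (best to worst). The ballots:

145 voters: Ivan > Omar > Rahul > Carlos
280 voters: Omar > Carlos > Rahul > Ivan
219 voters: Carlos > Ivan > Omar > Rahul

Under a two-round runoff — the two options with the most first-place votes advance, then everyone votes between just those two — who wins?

Round 1 first-place votes: Rahul 0, Omar 280, Carlos 219, Ivan 145.
Omar and Carlos advance.
Runoff: Omar is preferred to Carlos by 425 voters; Carlos by 219.
Omar wins the runoff.

Omar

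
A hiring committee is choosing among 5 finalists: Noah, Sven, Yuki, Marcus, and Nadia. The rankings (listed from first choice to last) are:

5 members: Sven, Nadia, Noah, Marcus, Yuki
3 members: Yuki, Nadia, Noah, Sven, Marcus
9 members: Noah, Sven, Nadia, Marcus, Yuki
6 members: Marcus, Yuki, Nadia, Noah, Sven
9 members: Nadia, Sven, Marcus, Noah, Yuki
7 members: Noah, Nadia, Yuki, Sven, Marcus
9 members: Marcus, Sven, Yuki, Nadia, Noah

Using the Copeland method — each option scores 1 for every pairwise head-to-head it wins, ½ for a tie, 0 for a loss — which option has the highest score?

Nadia

Noah: beats Sven and Yuki; ties Marcus; loses to Nadia → score 2.5.
Sven: beats Yuki and Marcus; loses to Noah and Nadia → score 2.
Yuki: loses to Noah, Sven, Marcus, and Nadia → score 0.
Marcus: beats Yuki; ties Noah; loses to Sven and Nadia → score 1.5.
Nadia: beats Noah, Sven, Yuki, and Marcus → score 4.
Nadia has the best pairwise record.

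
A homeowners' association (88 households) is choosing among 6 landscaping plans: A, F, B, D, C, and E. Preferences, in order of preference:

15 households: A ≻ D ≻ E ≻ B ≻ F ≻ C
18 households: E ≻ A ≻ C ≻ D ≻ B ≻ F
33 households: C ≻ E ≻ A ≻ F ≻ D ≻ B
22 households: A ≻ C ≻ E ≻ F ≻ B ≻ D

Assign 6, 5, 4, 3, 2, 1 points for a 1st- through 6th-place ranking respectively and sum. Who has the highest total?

A

A: 15·6 + 18·5 + 33·4 + 22·6 = 444
F: 15·2 + 18·1 + 33·3 + 22·3 = 213
B: 15·3 + 18·2 + 33·1 + 22·2 = 158
D: 15·5 + 18·3 + 33·2 + 22·1 = 217
C: 15·1 + 18·4 + 33·6 + 22·5 = 395
E: 15·4 + 18·6 + 33·5 + 22·4 = 421
A has the highest Borda score (444).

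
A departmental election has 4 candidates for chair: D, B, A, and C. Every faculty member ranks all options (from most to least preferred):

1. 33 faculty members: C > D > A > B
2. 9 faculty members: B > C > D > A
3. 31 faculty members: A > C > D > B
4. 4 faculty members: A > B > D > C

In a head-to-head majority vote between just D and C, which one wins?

C

Voters preferring D to C: 4; preferring C to D: 73.
C wins the head-to-head.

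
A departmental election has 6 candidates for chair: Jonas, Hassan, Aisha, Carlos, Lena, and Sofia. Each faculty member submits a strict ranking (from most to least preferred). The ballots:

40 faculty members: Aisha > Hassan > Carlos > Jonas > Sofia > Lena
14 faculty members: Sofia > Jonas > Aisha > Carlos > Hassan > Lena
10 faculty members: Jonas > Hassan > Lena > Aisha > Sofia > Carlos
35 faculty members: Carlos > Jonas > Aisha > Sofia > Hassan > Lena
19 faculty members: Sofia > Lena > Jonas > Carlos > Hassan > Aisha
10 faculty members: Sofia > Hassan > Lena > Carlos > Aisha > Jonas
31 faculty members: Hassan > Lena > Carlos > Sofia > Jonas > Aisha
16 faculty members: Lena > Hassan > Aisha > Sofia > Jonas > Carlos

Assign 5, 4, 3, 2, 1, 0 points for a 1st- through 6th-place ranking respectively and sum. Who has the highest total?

Hassan

Jonas: 40·2 + 14·4 + 10·5 + 35·4 + 19·3 + 10·0 + 31·1 + 16·1 = 430
Hassan: 40·4 + 14·1 + 10·4 + 35·1 + 19·1 + 10·4 + 31·5 + 16·4 = 527
Aisha: 40·5 + 14·3 + 10·2 + 35·3 + 19·0 + 10·1 + 31·0 + 16·3 = 425
Carlos: 40·3 + 14·2 + 10·0 + 35·5 + 19·2 + 10·2 + 31·3 + 16·0 = 474
Lena: 40·0 + 14·0 + 10·3 + 35·0 + 19·4 + 10·3 + 31·4 + 16·5 = 340
Sofia: 40·1 + 14·5 + 10·1 + 35·2 + 19·5 + 10·5 + 31·2 + 16·2 = 429
Hassan has the highest Borda score (527).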